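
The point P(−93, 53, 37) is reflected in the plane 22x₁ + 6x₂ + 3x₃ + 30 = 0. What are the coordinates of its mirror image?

(39, 89, 55)

n = (22, 6, 3), |n|² = 529, n·P − (-30) = -1587, so t = -1587/529 = -3.
Foot F = P − (-3)·n = (−27, 71, 46); the reflection is 2F − P = (39, 89, 55).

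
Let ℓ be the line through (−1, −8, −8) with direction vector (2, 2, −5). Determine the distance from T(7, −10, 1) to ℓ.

Direction vector d = (2, 2, −5).
AP = (8, −2, 9), and AP × d = (−8, 58, 20).
|AP × d|² = 3828 and |d|² = 33, so the distance is √(3828/33) = √116 = 2√29.

2√29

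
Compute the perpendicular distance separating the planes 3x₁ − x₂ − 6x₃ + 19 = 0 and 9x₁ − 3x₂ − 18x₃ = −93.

12/√46

Divide the second equation by 3 to match normals: 3x₁ − x₂ − 6x₃ = -31.
Both planes have normal n = (3, −1, −6), |n| = √46. Any point on the first plane is at distance |(-31) − (-19)|/|n| = 12/√46 = 6√46/23 from the second.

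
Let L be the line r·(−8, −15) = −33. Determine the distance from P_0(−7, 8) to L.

31/17

The normal to the line is n = (−8, −15) with |n| = 17.
|n·P_0 − (-33)| = |-64 − (-33)| = 31, so the distance is 31/17.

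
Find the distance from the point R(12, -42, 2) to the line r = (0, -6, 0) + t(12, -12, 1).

12√2

Direction vector d = (12, -12, 1).
AP = (12, -36, 2); AP·d = 578, |AP|² = 1444, |d|² = 289.
distance² = |AP|² − (AP·d)²/|d|² = 1444 − 334084/289 = 288, so the distance is 12√2.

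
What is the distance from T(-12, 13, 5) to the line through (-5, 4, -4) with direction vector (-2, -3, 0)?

3√22

Direction vector d = (-2, -3, 0).
AP = (-7, 9, 9); AP·d = -13, |AP|² = 211, |d|² = 13.
distance² = |AP|² − (AP·d)²/|d|² = 211 − 169/13 = 198, so the distance is 3√22.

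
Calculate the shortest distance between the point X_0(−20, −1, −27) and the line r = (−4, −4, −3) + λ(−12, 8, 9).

29

Direction vector d = (−12, 8, 9).
AP = (−16, 3, −24); AP·d = 0, |AP|² = 841, |d|² = 289.
distance² = |AP|² − (AP·d)²/|d|² = 841 − 0/289 = 841, so the distance is 29.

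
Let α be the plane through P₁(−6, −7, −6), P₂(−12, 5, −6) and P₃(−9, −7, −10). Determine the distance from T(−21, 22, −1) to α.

P₁P₂ = (−6, 12, 0) and P₁P₃ = (−3, 0, −4), so a normal is n = P₁P₂ × P₁P₃ = (−48, −24, 36).
Then n·(−21, 22, −1) − 240 = 204.
|n| = √(2304 + 576 + 1296) = 12√29, so the distance is |204|/(12√29) = 17√29/29.

17√29/29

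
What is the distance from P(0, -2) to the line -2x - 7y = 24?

10/√53

d = |(-2)·0 + (-7)·(-2) − 24| / √(4 + 49) = |-10|/√53 = 10/√53.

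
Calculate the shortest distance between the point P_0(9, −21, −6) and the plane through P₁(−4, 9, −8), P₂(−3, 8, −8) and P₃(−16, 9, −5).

P₁P₂ = (1, −1, 0) and P₁P₃ = (−12, 0, 3), so a normal is n = P₁P₂ × P₁P₃ = (−3, −3, −12).
d = |(-3)·9 + (-3)·(-21) + (-12)·(-6) − 81| / √(9 + 9 + 144) = |27| / (9√2) = 3/√2.

3/√2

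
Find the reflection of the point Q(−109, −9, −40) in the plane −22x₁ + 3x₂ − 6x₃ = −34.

(111, -39, 20)

n = (−22, 3, −6), |n|² = 529, n·Q − (-34) = 2645, so t = 2645/529 = 5.
Foot F = Q − 5·n = (1, −24, −10); the reflection is 2F − Q = (111, −39, 20).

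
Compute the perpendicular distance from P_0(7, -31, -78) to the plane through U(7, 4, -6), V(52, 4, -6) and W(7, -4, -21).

3

UV = (45, 0, 0) and UW = (0, -8, -15), so a normal is n = UV × UW = (0, 675, -360).
n = (0, 675, -360); n·P − 4860 = 2295; |n| = 765; distance = 2295/765 = 3.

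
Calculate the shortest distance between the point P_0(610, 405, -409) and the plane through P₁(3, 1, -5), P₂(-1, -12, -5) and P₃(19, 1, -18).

9

P₁P₂ = (-4, -13, 0) and P₁P₃ = (16, 0, -13), so a normal is n = P₁P₂ × P₁P₃ = (169, -52, 208).
n = (169, -52, 208); n·P − (-585) = -2457; |n| = 273; distance = 2457/273 = 9.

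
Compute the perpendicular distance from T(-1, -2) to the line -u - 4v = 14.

5√17/17

d = |(-1)·(-1) + (-4)·(-2) − 14| / √(1 + 16) = |-5|/√17 = 5/√17.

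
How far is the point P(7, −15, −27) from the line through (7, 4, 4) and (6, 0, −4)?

A direction vector is d = (−1, −4, −8).
AP = (0, −19, −31); AP·d = 324, |AP|² = 1322, |d|² = 81.
distance² = |AP|² − (AP·d)²/|d|² = 1322 − 104976/81 = 26, so the distance is √26.

√26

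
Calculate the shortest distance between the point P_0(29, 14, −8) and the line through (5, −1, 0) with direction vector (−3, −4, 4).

√209

Direction vector d = (−3, −4, 4).
AP = (24, 15, −8); AP·d = -164, |AP|² = 865, |d|² = 41.
distance² = |AP|² − (AP·d)²/|d|² = 865 − 26896/41 = 209, so the distance is √209.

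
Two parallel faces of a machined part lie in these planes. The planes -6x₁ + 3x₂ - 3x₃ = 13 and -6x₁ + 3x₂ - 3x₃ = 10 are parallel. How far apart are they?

√6/6

Both planes have normal n = (-6, 3, -3), |n| = 3√6. Any point on the first plane is at distance |10 − 13|/|n| = 3/(3√6) = √6/6 from the second.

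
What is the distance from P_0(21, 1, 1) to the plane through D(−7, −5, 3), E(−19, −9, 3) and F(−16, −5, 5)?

2/11

DE = (−12, −4, 0) and DF = (−9, 0, 2), so a normal is n = DE × DF = (−8, 24, −36).
Then n·(21, 1, 1) − (−172) = −8.
|n| = √(64 + 576 + 1296) = 44, so the distance is |-8|/44 = 2/11.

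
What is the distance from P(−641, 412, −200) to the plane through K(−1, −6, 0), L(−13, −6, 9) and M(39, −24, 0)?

KL = (−12, 0, 9) and KM = (40, −18, 0), so a normal is n = KL × KM = (162, 360, 216).
Then n·(−641, 412, −200) − (−2322) = 3600.
|n| = √(26244 + 129600 + 46656) = 450, so the distance is |3600|/450 = 8.

8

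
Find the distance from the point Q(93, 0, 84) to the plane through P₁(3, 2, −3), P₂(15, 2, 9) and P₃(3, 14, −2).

P₁P₂ = (12, 0, 12) and P₁P₃ = (0, 12, 1), so a normal is n = P₁P₂ × P₁P₃ = (−144, −12, 144).
Then n·(93, 0, 84) − (−888) = −408.
|n| = √(20736 + 144 + 20736) = 204, so the distance is |-408|/204 = 2.

2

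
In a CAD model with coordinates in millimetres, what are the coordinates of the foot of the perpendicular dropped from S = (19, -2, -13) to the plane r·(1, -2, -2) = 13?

The perpendicular from S has direction n = (1, -2, -2): r = (19, -2, -13) + t(1, -2, -2).
Substitute into the plane: n·(S + tn) = 13 gives 49 + 9t = 13, so t = -4.
Foot = (19, -2, -13) + (-4)·(1, -2, -2) = (15, 6, -5).

(15, 6, -5)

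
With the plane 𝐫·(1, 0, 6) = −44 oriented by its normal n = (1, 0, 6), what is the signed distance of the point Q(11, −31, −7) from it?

n·Q − (-44) = 13.
|n| = √37, so the signed distance is 13√37/37.

13√37/37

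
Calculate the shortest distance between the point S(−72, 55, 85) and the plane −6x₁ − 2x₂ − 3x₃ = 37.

30/7

Normal vector n = (−6, −2, −3), and n·(−72, 55, 85) − 37 = 30.
|n| = √(36 + 4 + 9) = 7, so the distance is |30|/7 = 30/7.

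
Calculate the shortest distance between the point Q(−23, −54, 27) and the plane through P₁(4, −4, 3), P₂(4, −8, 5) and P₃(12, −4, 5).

23/√21

P₁P₂ = (0, −4, 2) and P₁P₃ = (8, 0, 2), so a normal is n = P₁P₂ × P₁P₃ = (−8, 16, 32).
Then n·(−23, −54, 27) − 0 = 184.
|n| = √(64 + 256 + 1024) = 8√21, so the distance is |184|/(8√21) = 23/√21.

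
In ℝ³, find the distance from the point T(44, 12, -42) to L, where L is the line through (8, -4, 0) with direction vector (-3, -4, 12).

Direction vector d = (-3, -4, 12).
AP = (36, 16, -42), and AP × d = (24, -306, -96).
|AP × d|² = 103428 and |d|² = 169, so the distance is √(103428/169) = √612 = 6√17.

6√17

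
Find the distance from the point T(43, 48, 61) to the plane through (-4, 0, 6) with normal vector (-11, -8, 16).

1

The plane has equation n·(r − (-4, 0, 6)) = 0, i.e. n·r = 140.
n = (-11, -8, 16); n·P − 140 = -21; |n| = 21; distance = 21/21 = 1.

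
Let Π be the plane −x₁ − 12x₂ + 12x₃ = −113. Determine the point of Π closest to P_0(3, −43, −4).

The perpendicular from P_0 has direction n = (−1, −12, 12): r = (3, −43, −4) + μ(−1, −12, 12).
Substitute into the plane: n·(P_0 + μn) = -113 gives 465 + 289μ = -113, so μ = -2.
Foot = (3, −43, −4) + (-2)·(−1, −12, 12) = (5, −19, −28).

(5, -19, -28)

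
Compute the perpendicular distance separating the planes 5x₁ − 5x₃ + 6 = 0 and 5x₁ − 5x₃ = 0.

3√2/5

Both planes have normal n = (5, 0, −5), |n| = 5√2. Any point on the first plane is at distance |0 − (-6)|/|n| = 6/(5√2) = 3√2/5 from the second.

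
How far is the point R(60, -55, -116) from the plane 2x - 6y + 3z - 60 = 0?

n = (2, -6, 3); n·P − 60 = 42; |n| = 7; distance = 42/7 = 6.

6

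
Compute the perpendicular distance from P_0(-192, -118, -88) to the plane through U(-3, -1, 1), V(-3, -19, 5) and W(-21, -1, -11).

UV = (0, -18, 4) and UW = (-18, 0, -12), so a normal is n = UV × UW = (216, -72, -324).
d = |216·(-192) + (-72)·(-118) + (-324)·(-88) − (-900)| / √(46656 + 5184 + 104976) = |-3564| / 396 = 9.

9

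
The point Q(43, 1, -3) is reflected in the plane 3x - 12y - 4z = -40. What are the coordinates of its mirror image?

(37, 25, 5)

With n = (3, -12, -4), the signed offset is (n·Q − (-40))/|n|² = 169/169 = 1.
Q' = Q − 2t·n = (43, 1, -3) − 2·(3, -12, -4) = (37, 25, 5).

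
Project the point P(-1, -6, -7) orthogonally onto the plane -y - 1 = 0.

(-1, -1, -7)

The perpendicular from P has direction n = (0, -1, 0): r = (-1, -6, -7) + μ(0, -1, 0).
Substitute into the plane: n·(P + μn) = 1 gives 6 + 1μ = 1, so μ = -5.
Foot = (-1, -6, -7) + (-5)·(0, -1, 0) = (-1, -1, -7).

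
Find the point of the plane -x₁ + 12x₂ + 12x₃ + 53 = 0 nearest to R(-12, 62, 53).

(-7, 2, -7)

The perpendicular from R has direction n = (-1, 12, 12): r = (-12, 62, 53) + t(-1, 12, 12).
Substitute into the plane: n·(R + tn) = -53 gives 1392 + 289t = -53, so t = -5.
Foot = (-12, 62, 53) + (-5)·(-1, 12, 12) = (-7, 2, -7).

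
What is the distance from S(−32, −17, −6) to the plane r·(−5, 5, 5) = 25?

Normal vector n = (−5, 5, 5), and n·(−32, −17, −6) − 25 = 20.
|n| = √(25 + 25 + 25) = 5√3, so the distance is |20|/(5√3) = 4/√3.

4/√3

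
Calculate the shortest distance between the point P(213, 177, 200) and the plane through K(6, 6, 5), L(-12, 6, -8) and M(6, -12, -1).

9

KL = (-18, 0, -13) and KM = (0, -18, -6), so a normal is n = KL × KM = (-234, -108, 324).
Then n·(213, 177, 200) - (-432) = -3726.
|n| = √(54756 + 11664 + 104976) = 414, so the distance is |-3726|/414 = 9.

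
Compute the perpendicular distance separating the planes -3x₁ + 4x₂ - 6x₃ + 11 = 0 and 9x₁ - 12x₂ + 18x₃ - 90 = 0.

Divide the second equation by -3 to match normals: -3x₁ + 4x₂ - 6x₃ = -30.
With common normal n = (-3, 4, -6) (|n| = √61), the distance is |(-11) − (-30)|/|n| = 19/√61.

19√61/61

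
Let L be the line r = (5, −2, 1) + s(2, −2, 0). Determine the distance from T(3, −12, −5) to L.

6√3

Direction vector d = (2, −2, 0).
AP = (−2, −10, −6), and AP × d = (−12, −12, 24).
|AP × d|² = 864 and |d|² = 8, so the distance is √(864/8) = √108 = 6√3.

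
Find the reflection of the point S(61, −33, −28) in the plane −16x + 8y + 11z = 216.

n = (−16, 8, 11), |n|² = 441, n·S − 216 = -1764, so t = -1764/441 = -4.
Foot F = S − (-4)·n = (−3, −1, 16); the reflection is 2F − S = (−67, 31, 60).

(-67, 31, 60)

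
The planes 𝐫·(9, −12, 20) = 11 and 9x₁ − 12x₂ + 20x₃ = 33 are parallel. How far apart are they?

With common normal n = (9, −12, 20) (|n| = 25), the distance is |11 − 33|/|n| = 22/25.

22/25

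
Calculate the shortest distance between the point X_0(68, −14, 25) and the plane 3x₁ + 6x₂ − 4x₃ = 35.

Normal vector n = (3, 6, −4), and n·(68, −14, 25) − 35 = −15.
|n| = √(9 + 36 + 16) = √61, so the distance is |-15|/√61 = 15/√61.

15/√61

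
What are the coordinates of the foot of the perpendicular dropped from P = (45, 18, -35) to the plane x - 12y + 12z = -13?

The perpendicular from P has direction n = (1, -12, 12): r = (45, 18, -35) + t(1, -12, 12).
Substitute into the plane: n·(P + tn) = -13 gives -591 + 289t = -13, so t = 2.
Foot = (45, 18, -35) + 2·(1, -12, 12) = (47, -6, -11).

(47, -6, -11)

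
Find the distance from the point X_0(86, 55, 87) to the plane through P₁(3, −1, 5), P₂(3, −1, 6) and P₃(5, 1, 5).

27√2/2

P₁P₂ = (0, 0, 1) and P₁P₃ = (2, 2, 0), so a normal is n = P₁P₂ × P₁P₃ = (−2, 2, 0).
d = |(-2)·86 + 2·55 − (-8)| / √(4 + 4 + 0) = |-54| / (2√2) = 27√2/2.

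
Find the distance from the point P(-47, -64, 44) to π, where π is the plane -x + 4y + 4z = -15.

18/√33

Normal vector n = (-1, 4, 4), and n·(-47, -64, 44) - (-15) = -18.
|n| = √(1 + 16 + 16) = √33, so the distance is |-18|/√33 = 6√33/11.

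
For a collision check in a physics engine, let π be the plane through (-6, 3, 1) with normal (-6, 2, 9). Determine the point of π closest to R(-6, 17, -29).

(-18, 21, -11)

The perpendicular from R has direction n = (-6, 2, 9): r = (-6, 17, -29) + λ(-6, 2, 9).
Substitute into the plane: n·(R + λn) = 51 gives -191 + 121λ = 51, so λ = 2.
Foot = (-6, 17, -29) + 2·(-6, 2, 9) = (-18, 21, -11).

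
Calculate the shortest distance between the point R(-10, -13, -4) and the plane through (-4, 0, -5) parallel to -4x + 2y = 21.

1/√5

Parallel planes share the normal n = (-4, 2, 0); since (-4, 0, -5) lies on the plane, its equation is -4x + 2y = 16.
Then n·(-10, -13, -4) - 16 = -2.
|n| = √(16 + 4 + 0) = 2√5, so the distance is |-2|/(2√5) = 1/√5.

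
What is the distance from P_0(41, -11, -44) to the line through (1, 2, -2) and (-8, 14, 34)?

A direction vector is d = (-9, 12, 36).
AP = (40, -13, -42); AP·d = -2028, |AP|² = 3533, |d|² = 1521.
distance² = |AP|² − (AP·d)²/|d|² = 3533 − 4112784/1521 = 829, so the distance is √829.

√829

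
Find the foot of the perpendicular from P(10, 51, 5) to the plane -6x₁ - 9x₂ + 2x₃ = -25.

The perpendicular from P has direction n = (-6, -9, 2): r = (10, 51, 5) + λ(-6, -9, 2).
Substitute into the plane: n·(P + λn) = -25 gives -509 + 121λ = -25, so λ = 4.
Foot = (10, 51, 5) + 4·(-6, -9, 2) = (-14, 15, 13).

(-14, 15, 13)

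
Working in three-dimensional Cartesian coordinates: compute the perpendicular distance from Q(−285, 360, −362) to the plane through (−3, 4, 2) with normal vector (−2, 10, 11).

The plane has equation n·(r − (−3, 4, 2)) = 0, i.e. n·r = 68.
n = (−2, 10, 11); n·P − 68 = 120; |n| = 15; distance = 120/15 = 8.

8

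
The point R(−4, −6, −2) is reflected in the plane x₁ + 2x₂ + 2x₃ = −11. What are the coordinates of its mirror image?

n = (1, 2, 2), |n|² = 9, n·R − (-11) = -9, so t = -9/9 = -1.
Foot F = R − (-1)·n = (−3, −4, 0); the reflection is 2F − R = (−2, −2, 2).

(-2, -2, 2)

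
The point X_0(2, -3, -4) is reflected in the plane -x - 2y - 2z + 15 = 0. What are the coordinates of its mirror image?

(8, 9, 8)

n = (-1, -2, -2), |n|² = 9, n·X_0 − (-15) = 27, so t = 27/9 = 3.
Foot F = X_0 − 3·n = (5, 3, 2); the reflection is 2F − X_0 = (8, 9, 8).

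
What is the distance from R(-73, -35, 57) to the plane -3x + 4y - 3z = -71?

n = (-3, 4, -3); n·P − (-71) = -21; |n| = √34; distance = 21/√34 = 21√34/34.

21/√34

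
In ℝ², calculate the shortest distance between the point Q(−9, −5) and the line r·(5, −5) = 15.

7/√2

The normal to the line is n = (5, −5) with |n| = 5√2.
|n·Q − 15| = |-20 − 15| = 35, so the distance is 35/(5√2) = 7√2/2.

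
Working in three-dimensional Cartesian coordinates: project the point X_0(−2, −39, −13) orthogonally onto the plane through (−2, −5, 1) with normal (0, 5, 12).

n = (0, 5, 12), |n|² = 169, and n·X_0 − (-13) = -338.
t = -338/169 = -2, so the foot is X_0 − t·n = (−2, −39, −13) − (-2)·(0, 5, 12) = (−2, −29, 11).

(-2, -29, 11)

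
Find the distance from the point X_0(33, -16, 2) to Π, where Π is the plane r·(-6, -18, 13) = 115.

Normal vector n = (-6, -18, 13), and n·(33, -16, 2) - 115 = 1.
|n| = √(36 + 324 + 169) = 23, so the distance is |1|/23 = 1/23.

1/23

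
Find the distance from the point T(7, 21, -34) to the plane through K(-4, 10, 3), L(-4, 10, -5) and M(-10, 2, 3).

11/5

KL = (0, 0, -8) and KM = (-6, -8, 0), so a normal is n = KL × KM = (-64, 48, 0).
Then n·(7, 21, -34) - 736 = -176.
|n| = √(4096 + 2304 + 0) = 80, so the distance is |-176|/80 = 11/5.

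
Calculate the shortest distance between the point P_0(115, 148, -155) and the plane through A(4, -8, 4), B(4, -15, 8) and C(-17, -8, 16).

5

AB = (0, -7, 4) and AC = (-21, 0, 12), so a normal is n = AB × AC = (-84, -84, -147).
n = (-84, -84, -147); n·P − (-252) = 945; |n| = 189; distance = 945/189 = 5.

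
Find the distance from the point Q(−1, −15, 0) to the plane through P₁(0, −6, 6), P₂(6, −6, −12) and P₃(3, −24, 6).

27√41/41

P₁P₂ = (6, 0, −18) and P₁P₃ = (3, −18, 0), so a normal is n = P₁P₂ × P₁P₃ = (−324, −54, −108).
d = |(-324)·(-1) + (-54)·(-15) + (-108)·0 − (-324)| / √(104976 + 2916 + 11664) = |1458| / (54√41) = 27/√41.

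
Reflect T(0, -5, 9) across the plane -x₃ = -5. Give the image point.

With n = (0, 0, -1), the signed offset is (n·T − (-5))/|n|² = -4/1 = -4.
T' = T − 2t·n = (0, -5, 9) − (-8)·(0, 0, -1) = (0, -5, 1).

(0, -5, 1)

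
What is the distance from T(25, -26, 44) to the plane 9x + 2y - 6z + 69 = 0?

n = (9, 2, -6); n·P − (-69) = -22; |n| = 11; distance = 22/11 = 2.

2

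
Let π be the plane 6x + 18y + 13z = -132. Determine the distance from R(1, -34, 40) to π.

2

Normal vector n = (6, 18, 13), and n·(1, -34, 40) - (-132) = 46.
|n| = √(36 + 324 + 169) = 23, so the distance is |46|/23 = 2.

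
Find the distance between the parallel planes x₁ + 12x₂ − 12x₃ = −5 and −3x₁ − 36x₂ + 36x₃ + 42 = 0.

Divide the second equation by -3 to match normals: x₁ + 12x₂ − 12x₃ = 14.
With common normal n = (1, 12, −12) (|n| = 17), the distance is |(-5) − 14|/|n| = 19/17.

19/17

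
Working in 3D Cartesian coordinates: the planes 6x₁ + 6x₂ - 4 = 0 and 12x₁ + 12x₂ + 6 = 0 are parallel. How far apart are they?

Divide the second equation by 2 to match normals: 6x₁ + 6x₂ = -3.
With common normal n = (6, 6, 0) (|n| = 6√2), the distance is |4 − (-3)|/|n| = 7/(6√2).

7/(6√2)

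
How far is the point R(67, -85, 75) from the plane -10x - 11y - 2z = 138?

23/15

n = (-10, -11, -2); n·P − 138 = -23; |n| = 15; distance = 23/15.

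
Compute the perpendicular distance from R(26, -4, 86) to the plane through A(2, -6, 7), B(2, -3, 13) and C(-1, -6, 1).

AB = (0, 3, 6) and AC = (-3, 0, -6), so a normal is n = AB × AC = (-18, -18, 9).
Then n·(26, -4, 86) - 135 = 243.
|n| = √(324 + 324 + 81) = 27, so the distance is |243|/27 = 9.

9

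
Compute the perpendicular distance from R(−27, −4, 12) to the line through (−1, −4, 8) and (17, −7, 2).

A direction vector is d = (18, −3, −6).
AP = (−26, 0, 4), and AP × d = (12, −84, 78).
|AP × d|² = 13284 and |d|² = 369, so the distance is √(13284/369) = √36 = 6.

6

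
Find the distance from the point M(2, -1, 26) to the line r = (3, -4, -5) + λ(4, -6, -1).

3√102

Direction vector d = (4, -6, -1).
AP = (-1, 3, 31), and AP × d = (183, 123, -6).
|AP × d|² = 48654 and |d|² = 53, so the distance is √(48654/53) = √918 = 3√102.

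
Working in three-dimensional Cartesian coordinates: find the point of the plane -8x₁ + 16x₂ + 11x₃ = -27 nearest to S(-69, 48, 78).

(-29, -32, 23)

The perpendicular from S has direction n = (-8, 16, 11): r = (-69, 48, 78) + μ(-8, 16, 11).
Substitute into the plane: n·(S + μn) = -27 gives 2178 + 441μ = -27, so μ = -5.
Foot = (-69, 48, 78) + (-5)·(-8, 16, 11) = (-29, -32, 23).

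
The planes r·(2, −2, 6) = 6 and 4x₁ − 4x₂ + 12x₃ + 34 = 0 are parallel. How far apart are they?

23/(2√11)

Divide the second equation by 2 to match normals: 2x₁ − 2x₂ + 6x₃ = -17.
With common normal n = (2, −2, 6) (|n| = 2√11), the distance is |6 − (-17)|/|n| = 23/(2√11) = 23√11/22.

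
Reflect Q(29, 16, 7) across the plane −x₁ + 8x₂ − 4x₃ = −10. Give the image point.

(31, 0, 15)

n = (−1, 8, −4), |n|² = 81, n·Q − (-10) = 81, so t = 81/81 = 1.
Foot F = Q − 1·n = (30, 8, 11); the reflection is 2F − Q = (31, 0, 15).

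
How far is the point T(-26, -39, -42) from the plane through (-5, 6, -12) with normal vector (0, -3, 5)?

15√34/34

The plane has equation n·(r − (-5, 6, -12)) = 0, i.e. n·r = -78.
Then n·(-26, -39, -42) - (-78) = -15.
|n| = √(0 + 9 + 25) = √34, so the distance is |-15|/√34 = 15√34/34.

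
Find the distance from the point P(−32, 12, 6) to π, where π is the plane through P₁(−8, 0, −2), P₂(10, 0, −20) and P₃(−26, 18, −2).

P₁P₂ = (18, 0, −18) and P₁P₃ = (−18, 18, 0), so a normal is n = P₁P₂ × P₁P₃ = (324, 324, 324).
Then n·(−32, 12, 6) − (−3240) = −1296.
|n| = √(104976 + 104976 + 104976) = 324√3, so the distance is |-1296|/(324√3) = 4/√3.

4√3/3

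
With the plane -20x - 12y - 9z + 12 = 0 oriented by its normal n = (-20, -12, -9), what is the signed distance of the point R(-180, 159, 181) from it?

3

n·R − (-12) = 75.
|n| = 25, so the signed distance is 75/25 = 3.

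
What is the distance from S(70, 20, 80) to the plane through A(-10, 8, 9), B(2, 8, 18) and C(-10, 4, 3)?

AB = (12, 0, 9) and AC = (0, -4, -6), so a normal is n = AB × AC = (36, 72, -48).
n = (36, 72, -48); n·P − (-216) = 336; |n| = 12√61; distance = 336/(12√61) = 28/√61.

28√61/61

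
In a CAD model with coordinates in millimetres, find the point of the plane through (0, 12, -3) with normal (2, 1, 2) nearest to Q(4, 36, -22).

(16/3, 110/3, -62/3)

The perpendicular from Q has direction n = (2, 1, 2): r = (4, 36, -22) + t(2, 1, 2).
Substitute into the plane: n·(Q + tn) = 6 gives 0 + 9t = 6, so t = 2/3.
Foot = (4, 36, -22) + (2/3)·(2, 1, 2) = (16/3, 110/3, -62/3).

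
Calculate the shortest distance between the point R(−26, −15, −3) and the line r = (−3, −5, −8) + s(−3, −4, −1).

Direction vector d = (−3, −4, −1).
AP = (−23, −10, 5), and AP × d = (30, −38, 62).
|AP × d|² = 6188 and |d|² = 26, so the distance is √(6188/26) = √238.

√238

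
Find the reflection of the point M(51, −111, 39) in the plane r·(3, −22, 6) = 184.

n = (3, −22, 6), |n|² = 529, n·M − 184 = 2645, so t = 2645/529 = 5.
Foot F = M − 5·n = (36, −1, 9); the reflection is 2F − M = (21, 109, −21).

(21, 109, -21)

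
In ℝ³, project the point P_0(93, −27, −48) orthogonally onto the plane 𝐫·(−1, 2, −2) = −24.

n = (−1, 2, −2), |n|² = 9, and n·P_0 − (-24) = -27.
t = -27/9 = -3, so the foot is P_0 − t·n = (93, −27, −48) − (-3)·(−1, 2, −2) = (90, −21, −54).

(90, -21, -54)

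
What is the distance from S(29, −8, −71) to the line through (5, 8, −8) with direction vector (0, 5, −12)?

3√233

Direction vector d = (0, 5, −12).
AP = (24, −16, −63), and AP × d = (507, 288, 120).
|AP × d|² = 354393 and |d|² = 169, so the distance is √(354393/169) = √2097 = 3√233.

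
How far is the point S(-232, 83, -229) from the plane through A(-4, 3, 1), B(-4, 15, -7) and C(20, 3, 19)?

4

AB = (0, 12, -8) and AC = (24, 0, 18), so a normal is n = AB × AC = (216, -192, -288).
Then n·(-232, 83, -229) - (-1728) = 1632.
|n| = √(46656 + 36864 + 82944) = 408, so the distance is |1632|/408 = 4.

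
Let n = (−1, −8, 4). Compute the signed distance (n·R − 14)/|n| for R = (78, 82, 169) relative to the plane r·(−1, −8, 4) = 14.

-8

n·R − 14 = -72.
|n| = 9, so the signed distance is -72/9 = -8.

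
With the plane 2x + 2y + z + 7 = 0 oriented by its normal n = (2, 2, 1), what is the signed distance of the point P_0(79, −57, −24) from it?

n·P_0 − (-7) = 27.
|n| = 3, so the signed distance is 27/3 = 9.

9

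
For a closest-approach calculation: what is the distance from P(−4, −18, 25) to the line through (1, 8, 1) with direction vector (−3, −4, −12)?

2√277

Direction vector d = (−3, −4, −12).
AP = (−5, −26, 24); AP·d = -169, |AP|² = 1277, |d|² = 169.
distance² = |AP|² − (AP·d)²/|d|² = 1277 − 28561/169 = 1108, so the distance is 2√277.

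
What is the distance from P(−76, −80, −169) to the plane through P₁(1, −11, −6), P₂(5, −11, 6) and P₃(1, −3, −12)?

P₁P₂ = (4, 0, 12) and P₁P₃ = (0, 8, −6), so a normal is n = P₁P₂ × P₁P₃ = (−96, 24, 32).
n = (−96, 24, 32); n·P − (-552) = 520; |n| = 104; distance = 520/104 = 5.

5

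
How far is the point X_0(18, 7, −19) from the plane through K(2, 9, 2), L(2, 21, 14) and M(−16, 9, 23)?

2/11

KL = (0, 12, 12) and KM = (−18, 0, 21), so a normal is n = KL × KM = (252, −216, 216).
d = |252·18 + (-216)·7 + 216·(-19) − (-1008)| / √(63504 + 46656 + 46656) = |-72| / 396 = 2/11.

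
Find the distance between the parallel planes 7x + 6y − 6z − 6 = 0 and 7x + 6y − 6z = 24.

18/11

With common normal n = (7, 6, −6) (|n| = 11), the distance is |6 − 24|/|n| = 18/11.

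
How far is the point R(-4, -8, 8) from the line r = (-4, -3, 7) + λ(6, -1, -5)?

Direction vector d = (6, -1, -5).
AP = (0, -5, 1), and AP × d = (26, 6, 30).
|AP × d|² = 1612 and |d|² = 62, so the distance is √(1612/62) = √26.

√26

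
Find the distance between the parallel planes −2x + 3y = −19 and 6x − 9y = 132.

Divide the second equation by -3 to match normals: −2x + 3y = -44.
With common normal n = (−2, 3, 0) (|n| = √13), the distance is |(-19) − (-44)|/|n| = 25/√13 = 25√13/13.

25/√13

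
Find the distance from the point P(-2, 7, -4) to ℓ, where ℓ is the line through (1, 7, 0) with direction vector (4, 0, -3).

Direction vector d = (4, 0, -3).
AP = (-3, 0, -4); AP·d = 0, |AP|² = 25, |d|² = 25.
distance² = |AP|² − (AP·d)²/|d|² = 25 − 0/25 = 25, so the distance is 5.

5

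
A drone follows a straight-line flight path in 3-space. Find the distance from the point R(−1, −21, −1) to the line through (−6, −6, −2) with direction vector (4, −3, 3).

√115

Direction vector d = (4, −3, 3).
AP = (5, −15, 1), and AP × d = (−42, −11, 45).
|AP × d|² = 3910 and |d|² = 34, so the distance is √(3910/34) = √115.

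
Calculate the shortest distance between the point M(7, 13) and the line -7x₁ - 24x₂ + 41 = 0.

d = |(-7)·7 + (-24)·13 − (-41)| / √(49 + 576) = |-320|/25 = 64/5.

64/5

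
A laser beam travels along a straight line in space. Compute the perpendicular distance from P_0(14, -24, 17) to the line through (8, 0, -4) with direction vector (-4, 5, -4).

√141

Direction vector d = (-4, 5, -4).
AP = (6, -24, 21); AP·d = -228, |AP|² = 1053, |d|² = 57.
distance² = |AP|² − (AP·d)²/|d|² = 1053 − 51984/57 = 141, so the distance is √141.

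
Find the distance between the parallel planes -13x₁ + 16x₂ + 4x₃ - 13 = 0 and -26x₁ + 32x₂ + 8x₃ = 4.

Divide the second equation by 2 to match normals: -13x₁ + 16x₂ + 4x₃ = 2.
With common normal n = (-13, 16, 4) (|n| = 21), the distance is |13 − 2|/|n| = 11/21.

11/21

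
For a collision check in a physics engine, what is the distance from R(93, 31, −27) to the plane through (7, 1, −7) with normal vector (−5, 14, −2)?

The plane has equation n·(r − (7, 1, −7)) = 0, i.e. n·r = -7.
d = |(-5)·93 + 14·31 + (-2)·(-27) − (-7)| / √(25 + 196 + 4) = |30| / 15 = 2.

2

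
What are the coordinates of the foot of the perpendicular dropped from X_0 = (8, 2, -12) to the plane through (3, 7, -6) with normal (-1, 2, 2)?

(5, 8, -6)

n = (-1, 2, 2), |n|² = 9, and n·X_0 − (-1) = -27.
t = -27/9 = -3, so the foot is X_0 − t·n = (8, 2, -12) − (-3)·(-1, 2, 2) = (5, 8, -6).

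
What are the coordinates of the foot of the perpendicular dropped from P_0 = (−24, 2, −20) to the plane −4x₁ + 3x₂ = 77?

n = (−4, 3, 0), |n|² = 25, and n·P_0 − 77 = 25.
t = 25/25 = 1, so the foot is P_0 − t·n = (−24, 2, −20) − 1·(−4, 3, 0) = (−20, −1, −20).

(-20, -1, -20)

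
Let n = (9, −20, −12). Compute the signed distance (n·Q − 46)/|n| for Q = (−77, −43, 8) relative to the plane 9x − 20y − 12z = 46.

n·Q − 46 = 25.
|n| = 25, so the signed distance is 25/25 = 1.

1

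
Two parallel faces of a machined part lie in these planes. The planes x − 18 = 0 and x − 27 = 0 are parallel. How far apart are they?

With common normal n = (1, 0, 0) (|n| = 1), the distance is |18 − 27|/|n| = 9/1 = 9.

9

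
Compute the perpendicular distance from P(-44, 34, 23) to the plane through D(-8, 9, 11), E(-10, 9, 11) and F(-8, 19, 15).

10/√29

DE = (-2, 0, 0) and DF = (0, 10, 4), so a normal is n = DE × DF = (0, 8, -20).
d = |8·34 + (-20)·23 − (-148)| / √(0 + 64 + 400) = |-40| / (4√29) = 10/√29.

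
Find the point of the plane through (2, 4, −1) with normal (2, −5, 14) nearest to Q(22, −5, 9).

The perpendicular from Q has direction n = (2, −5, 14): r = (22, −5, 9) + λ(2, −5, 14).
Substitute into the plane: n·(Q + λn) = -30 gives 195 + 225λ = -30, so λ = -1.
Foot = (22, −5, 9) + (-1)·(2, −5, 14) = (20, 0, −5).

(20, 0, -5)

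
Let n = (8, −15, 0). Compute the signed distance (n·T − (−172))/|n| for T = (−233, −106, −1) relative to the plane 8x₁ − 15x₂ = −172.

n·T − (-172) = -102.
|n| = 17, so the signed distance is -102/17 = -6.

-6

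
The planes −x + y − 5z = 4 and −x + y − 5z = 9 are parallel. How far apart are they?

With common normal n = (−1, 1, −5) (|n| = 3√3), the distance is |4 − 9|/|n| = 5/(3√3) = 5√3/9.

5/(3√3)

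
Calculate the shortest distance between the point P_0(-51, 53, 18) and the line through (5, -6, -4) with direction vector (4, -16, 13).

3√593

Direction vector d = (4, -16, 13).
AP = (-56, 59, 22), and AP × d = (1119, 816, 660).
|AP × d|² = 2353617 and |d|² = 441, so the distance is √(2353617/441) = √5337 = 3√593.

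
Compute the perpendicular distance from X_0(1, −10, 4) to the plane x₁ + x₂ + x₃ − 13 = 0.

6√3

Normal vector n = (1, 1, 1), and n·(1, −10, 4) − 13 = −18.
|n| = √(1 + 1 + 1) = √3, so the distance is |-18|/√3 = 6√3.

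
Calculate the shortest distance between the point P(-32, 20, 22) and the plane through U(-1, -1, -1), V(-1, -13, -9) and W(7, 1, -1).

23√53/53

UV = (0, -12, -8) and UW = (8, 2, 0), so a normal is n = UV × UW = (16, -64, 96).
Then n·(-32, 20, 22) - (-48) = 368.
|n| = √(256 + 4096 + 9216) = 16√53, so the distance is |368|/(16√53) = 23√53/53.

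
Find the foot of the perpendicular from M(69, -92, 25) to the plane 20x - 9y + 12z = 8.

The perpendicular from M has direction n = (20, -9, 12): r = (69, -92, 25) + t(20, -9, 12).
Substitute into the plane: n·(M + tn) = 8 gives 2508 + 625t = 8, so t = -4.
Foot = (69, -92, 25) + (-4)·(20, -9, 12) = (-11, -56, -23).

(-11, -56, -23)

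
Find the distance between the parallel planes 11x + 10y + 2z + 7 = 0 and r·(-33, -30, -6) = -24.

Divide the second equation by -3 to match normals: 11x + 10y + 2z = 8.
Both planes have normal n = (11, 10, 2), |n| = 15. Any point on the first plane is at distance |8 − (-7)|/|n| = 15/15 = 1 from the second.

1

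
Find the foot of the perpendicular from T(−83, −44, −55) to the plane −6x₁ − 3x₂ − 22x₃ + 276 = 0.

(-59, -32, 33)

n = (−6, −3, −22), |n|² = 529, and n·T − (-276) = 2116.
t = 2116/529 = 4, so the foot is T − t·n = (−83, −44, −55) − 4·(−6, −3, −22) = (−59, −32, 33).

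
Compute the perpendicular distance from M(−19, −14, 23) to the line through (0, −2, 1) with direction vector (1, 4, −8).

2√65

Direction vector d = (1, 4, −8).
AP = (−19, −12, 22), and AP × d = (8, −130, −64).
|AP × d|² = 21060 and |d|² = 81, so the distance is √(21060/81) = √260 = 2√65.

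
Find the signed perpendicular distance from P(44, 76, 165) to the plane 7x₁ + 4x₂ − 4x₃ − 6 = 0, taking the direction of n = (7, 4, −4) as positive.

-6

n·P − 6 = -54.
|n| = 9, so the signed distance is -54/9 = -6.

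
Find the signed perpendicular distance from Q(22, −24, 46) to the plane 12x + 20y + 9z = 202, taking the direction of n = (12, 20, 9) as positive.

-4/25

n·Q − 202 = -4.
|n| = 25, so the signed distance is -4/25.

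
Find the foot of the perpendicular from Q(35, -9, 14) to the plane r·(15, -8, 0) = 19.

The perpendicular from Q has direction n = (15, -8, 0): r = (35, -9, 14) + λ(15, -8, 0).
Substitute into the plane: n·(Q + λn) = 19 gives 597 + 289λ = 19, so λ = -2.
Foot = (35, -9, 14) + (-2)·(15, -8, 0) = (5, 7, 14).

(5, 7, 14)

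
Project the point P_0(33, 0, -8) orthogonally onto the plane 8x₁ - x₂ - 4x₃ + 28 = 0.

(1, 4, 8)

The perpendicular from P_0 has direction n = (8, -1, -4): r = (33, 0, -8) + t(8, -1, -4).
Substitute into the plane: n·(P_0 + tn) = -28 gives 296 + 81t = -28, so t = -4.
Foot = (33, 0, -8) + (-4)·(8, -1, -4) = (1, 4, 8).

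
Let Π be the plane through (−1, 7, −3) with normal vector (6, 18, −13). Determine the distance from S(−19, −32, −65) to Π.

4/23

The plane has equation n·(r − (−1, 7, −3)) = 0, i.e. n·r = 159.
Then n·(−19, −32, −65) − 159 = −4.
|n| = √(36 + 324 + 169) = 23, so the distance is |-4|/23 = 4/23.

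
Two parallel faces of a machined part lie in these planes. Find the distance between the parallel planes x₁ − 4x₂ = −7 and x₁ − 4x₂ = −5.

With common normal n = (1, −4, 0) (|n| = √17), the distance is |(-7) − (-5)|/|n| = 2/√17.

2√17/17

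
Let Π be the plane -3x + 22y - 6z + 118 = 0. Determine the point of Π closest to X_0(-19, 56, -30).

The perpendicular from X_0 has direction n = (-3, 22, -6): r = (-19, 56, -30) + μ(-3, 22, -6).
Substitute into the plane: n·(X_0 + μn) = -118 gives 1469 + 529μ = -118, so μ = -3.
Foot = (-19, 56, -30) + (-3)·(-3, 22, -6) = (-10, -10, -12).

(-10, -10, -12)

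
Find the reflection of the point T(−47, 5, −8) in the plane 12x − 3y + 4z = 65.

With n = (12, −3, 4), the signed offset is (n·T − 65)/|n|² = -676/169 = -4.
T' = T − 2t·n = (−47, 5, −8) − (-8)·(12, −3, 4) = (49, −19, 24).

(49, -19, 24)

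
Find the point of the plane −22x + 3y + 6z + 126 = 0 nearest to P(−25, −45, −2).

The perpendicular from P has direction n = (−22, 3, 6): r = (−25, −45, −2) + t(−22, 3, 6).
Substitute into the plane: n·(P + tn) = -126 gives 403 + 529t = -126, so t = -1.
Foot = (−25, −45, −2) + (-1)·(−22, 3, 6) = (−3, −48, −8).

(-3, -48, -8)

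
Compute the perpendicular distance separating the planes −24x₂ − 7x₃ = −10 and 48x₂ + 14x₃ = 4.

Divide the second equation by -2 to match normals: −24x₂ − 7x₃ = -2.
With common normal n = (0, −24, −7) (|n| = 25), the distance is |(-10) − (-2)|/|n| = 8/25.

8/25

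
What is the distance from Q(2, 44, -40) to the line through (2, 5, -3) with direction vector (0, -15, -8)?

Direction vector d = (0, -15, -8).
AP = (0, 39, -37), and AP × d = (-867, 0, 0).
|AP × d|² = 751689 and |d|² = 289, so the distance is √(751689/289) = √2601 = 51.

51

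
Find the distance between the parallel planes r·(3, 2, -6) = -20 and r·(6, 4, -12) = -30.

Divide the second equation by 2 to match normals: 3x + 2y - 6z = -15.
Both planes have normal n = (3, 2, -6), |n| = 7. Any point on the first plane is at distance |(-15) − (-20)|/|n| = 5/7 from the second.

5/7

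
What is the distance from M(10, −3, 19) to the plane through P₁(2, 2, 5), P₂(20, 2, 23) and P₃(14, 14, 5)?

1/√3

P₁P₂ = (18, 0, 18) and P₁P₃ = (12, 12, 0), so a normal is n = P₁P₂ × P₁P₃ = (−216, 216, 216).
Then n·(10, −3, 19) − 1080 = 216.
|n| = √(46656 + 46656 + 46656) = 216√3, so the distance is |216|/(216√3) = 1/√3.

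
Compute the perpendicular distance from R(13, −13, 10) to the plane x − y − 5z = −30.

2√3/3

d = |1·13 + (-1)·(-13) + (-5)·10 − (-30)| / √(1 + 1 + 25) = |6| / (3√3) = 2√3/3.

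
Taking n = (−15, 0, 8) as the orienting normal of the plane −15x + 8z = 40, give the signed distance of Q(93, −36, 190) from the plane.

n·Q − 40 = 85.
|n| = 17, so the signed distance is 85/17 = 5.

5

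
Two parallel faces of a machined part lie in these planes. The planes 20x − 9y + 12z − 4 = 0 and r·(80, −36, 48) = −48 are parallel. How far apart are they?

Divide the second equation by 4 to match normals: 20x − 9y + 12z = -12.
Both planes have normal n = (20, −9, 12), |n| = 25. Any point on the first plane is at distance |(-12) − 4|/|n| = 16/25 from the second.

16/25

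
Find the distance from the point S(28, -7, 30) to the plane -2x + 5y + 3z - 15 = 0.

Normal vector n = (-2, 5, 3), and n·(28, -7, 30) - 15 = -16.
|n| = √(4 + 25 + 9) = √38, so the distance is |-16|/√38 = 16/√38.

16/√38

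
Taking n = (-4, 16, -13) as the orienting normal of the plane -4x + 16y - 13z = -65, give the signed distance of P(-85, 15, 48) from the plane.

n·P − (-65) = 21.
|n| = 21, so the signed distance is 21/21 = 1.

1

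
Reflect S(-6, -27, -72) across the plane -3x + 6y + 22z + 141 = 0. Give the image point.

(-24, 9, 60)

With n = (-3, 6, 22), the signed offset is (n·S − (-141))/|n|² = -1587/529 = -3.
S' = S − 2t·n = (-6, -27, -72) − (-6)·(-3, 6, 22) = (-24, 9, 60).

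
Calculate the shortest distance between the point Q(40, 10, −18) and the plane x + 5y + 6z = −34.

d = |1·40 + 5·10 + 6·(-18) − (-34)| / √(1 + 25 + 36) = |16| / √62 = 16/√62.

16/√62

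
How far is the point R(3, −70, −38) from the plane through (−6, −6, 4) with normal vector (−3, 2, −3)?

The plane has equation n·(r − (−6, −6, 4)) = 0, i.e. n·r = -6.
Then n·(3, −70, −38) − (−6) = −29.
|n| = √(9 + 4 + 9) = √22, so the distance is |-29|/√22 = 29/√22.

29√22/22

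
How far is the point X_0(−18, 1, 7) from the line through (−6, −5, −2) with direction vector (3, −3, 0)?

3√11

Direction vector d = (3, −3, 0).
AP = (−12, 6, 9); AP·d = -54, |AP|² = 261, |d|² = 18.
distance² = |AP|² − (AP·d)²/|d|² = 261 − 2916/18 = 99, so the distance is 3√11.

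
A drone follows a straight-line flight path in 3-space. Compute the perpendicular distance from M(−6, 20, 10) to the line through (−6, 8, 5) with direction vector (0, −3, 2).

Direction vector d = (0, −3, 2).
AP = (0, 12, 5), and AP × d = (39, 0, 0).
|AP × d|² = 1521 and |d|² = 13, so the distance is √(1521/13) = √117 = 3√13.

3√13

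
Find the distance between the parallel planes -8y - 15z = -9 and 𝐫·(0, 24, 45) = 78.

1

Divide the second equation by -3 to match normals: -8y - 15z = -26.
Both planes have normal n = (0, -8, -15), |n| = 17. Any point on the first plane is at distance |(-26) − (-9)|/|n| = 17/17 = 1 from the second.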